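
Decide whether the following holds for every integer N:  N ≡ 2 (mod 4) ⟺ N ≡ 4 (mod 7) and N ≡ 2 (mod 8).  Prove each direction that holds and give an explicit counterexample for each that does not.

(⟹) This fails: N = 2 gives 2 ≡ 2 (mod 4) but 2 ≡ 2 (mod 7), so the conjunction on the right does not hold.

(⟸) Conversely, if N ≡ 4 (mod 7) and N ≡ 2 (mod 8), then by the Chinese remainder theorem N ≡ 18 (mod 56). Since 18 ≡ 2 (mod 4) and 4 ∣ 56, we get N ≡ 2 (mod 4).

Not equivalent: only (⇐) holds.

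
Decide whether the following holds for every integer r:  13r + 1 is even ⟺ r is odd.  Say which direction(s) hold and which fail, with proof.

Both implications hold.

(←) Suppose r is odd; write r = 2j + 1. Then 13r + 1 = 13·(2j + 1) + 1 = 2·13j + 14, which is even.

(→) Suppose 13r + 1 is even. Since 13 is odd, 13r and r have the same parity, so 13r + 1 ≡ r + 1 (mod 2). As 1 is odd, 13r + 1 is even exactly when r is odd. Thus r is odd.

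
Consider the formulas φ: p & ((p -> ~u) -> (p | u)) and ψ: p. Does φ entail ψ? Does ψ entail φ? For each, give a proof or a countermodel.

Forward direction. Assume the antecedent. If u is true, the antecedent forces (u = T, p = T), and p holds there. If u is false, the antecedent forces (u = F, p = T), and p holds there. Either way p holds.

Converse. Assume the antecedent. If u is true, the antecedent forces (u = T, p = T), and p & ((p -> ~u) -> (p | u)) holds there. If u is false, the antecedent forces (u = F, p = T), and p & ((p -> ~u) -> (p | u)) holds there. Either way p & ((p -> ~u) -> (p | u)) holds.

The biconditional holds.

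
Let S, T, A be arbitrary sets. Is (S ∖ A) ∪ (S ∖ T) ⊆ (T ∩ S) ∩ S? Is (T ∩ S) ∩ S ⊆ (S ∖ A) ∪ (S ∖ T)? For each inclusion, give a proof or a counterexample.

Both inclusions fail.

(⊆) This inclusion fails. Take S = {1}, T = ∅, A = ∅; then 1 ∈ (S ∖ A) ∪ (S ∖ T) but 1 ∉ (T ∩ S) ∩ S.

(⊇) This inclusion fails. Take S = {1}, T = {1}, A = {1}; then 1 ∈ (T ∩ S) ∩ S but 1 ∉ (S ∖ A) ∪ (S ∖ T).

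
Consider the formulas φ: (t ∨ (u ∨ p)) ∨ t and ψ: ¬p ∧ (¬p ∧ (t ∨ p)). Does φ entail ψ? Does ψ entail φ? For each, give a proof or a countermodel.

The forward direction fails; the converse holds.

(←) Assume the antecedent. If t is true, (t ∨ (u ∨ p)) ∨ t reduces to true regardless of the other variables. If t is false, the antecedent cannot hold. Either way (t ∨ (u ∨ p)) ∨ t holds.

(→) This fails. Under t = F, u = T, p = F, the left side is true but the right side is false.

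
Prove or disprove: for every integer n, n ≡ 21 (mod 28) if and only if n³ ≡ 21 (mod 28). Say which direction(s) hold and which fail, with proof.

Both directions hold.

(⇐) Suppose n³ ≡ 21 (mod 28). The only residue r in {0, …, 27} with r³ ≡ 21 (mod 28) is r = 21, so n ≡ 21 (mod 28).

(⇒) Suppose n ≡ 21 (mod 28). Write n = 28j + 21. Then (28j + 21)³ = 21952j³ + 49392j² + 37044j + 9261 = 28(784j³ + 1764j² + 1323j + 330) + 21, so n³ ≡ 21 (mod 28).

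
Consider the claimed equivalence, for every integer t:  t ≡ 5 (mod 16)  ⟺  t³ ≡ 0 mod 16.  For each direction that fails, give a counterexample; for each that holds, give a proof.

(⇒) This fails: take t = 5. Then 5 ≡ 5 (mod 16), but 5³ = 125 ≡ 13 (mod 16), not 0.

(⇐) This fails: take t = 0. Then 0³ = 0 ≡ 0 (mod 16), yet 0 ≡ 0 (mod 16), not 5.

(⇒) fails and (⇐) fails.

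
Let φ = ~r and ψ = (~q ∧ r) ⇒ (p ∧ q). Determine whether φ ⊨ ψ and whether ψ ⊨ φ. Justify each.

[⇒] Assume the antecedent. If r is true, the antecedent cannot hold. If r is false, (~q ∧ r) ⇒ (p ∧ q) reduces to true regardless of the other variables. Either way (~q ∧ r) ⇒ (p ∧ q) holds.

[⇐] This fails. Under r = T, q = T, p = F, the left side is false but the right side is true.

Only the forward implication holds.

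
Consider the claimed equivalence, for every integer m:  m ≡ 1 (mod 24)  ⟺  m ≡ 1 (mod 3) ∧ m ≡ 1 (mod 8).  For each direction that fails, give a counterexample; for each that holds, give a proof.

Equivalent; both directions hold.

Forward direction. Suppose m ≡ 1 (mod 24); write m = 24j + 1. Since 3 ∣ 24, reducing mod 3 gives m ≡ 1 (mod 3); since 8 ∣ 24, reducing mod 8 gives m ≡ 1 (mod 8).

Converse. If m ≡ 1 (mod 3) and m ≡ 1 (mod 8), then by the Chinese remainder theorem m ≡ 1 (mod 24). This is exactly m ≡ 1 (mod 24).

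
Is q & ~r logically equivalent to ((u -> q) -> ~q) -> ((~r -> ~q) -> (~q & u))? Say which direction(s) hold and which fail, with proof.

Only the forward implication holds.

(→) Assume the antecedent. If r is true, the antecedent cannot hold. If r is false, the antecedent forces (r = F, u = F, q = T) or (r = F, u = T, q = T), and the consequent holds there. Either way the consequent holds.

(←) This fails. Under r = F, u = T, q = F, the left side is false but the right side is true.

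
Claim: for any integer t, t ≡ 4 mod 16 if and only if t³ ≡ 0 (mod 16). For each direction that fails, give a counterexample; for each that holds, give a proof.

(⇐) This fails: take t = 0. Then 0³ = 0 ≡ 0 (mod 16), yet 0 ≡ 0 (mod 16), not 4.

(⇒) Suppose t ≡ 4 mod 16. Write t = 16j + 4. Then (16j + 4)³ = 4096j³ + 3072j² + 768j + 64 = 16(256j³ + 192j² + 48j + 4) + 0, so t³ ≡ 0 (mod 16).

The forward direction holds; the converse fails.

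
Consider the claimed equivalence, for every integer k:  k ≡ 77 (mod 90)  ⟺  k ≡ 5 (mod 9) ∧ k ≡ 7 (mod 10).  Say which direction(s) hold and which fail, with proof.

(⟹) Suppose k ≡ 77 (mod 90); write k = 90j + 77. Since 9 ∣ 90, reducing mod 9 gives k ≡ 77 ≡ 5 (mod 9); since 10 ∣ 90, reducing mod 10 gives k ≡ 77 ≡ 7 (mod 10).

(⟸) Conversely, if k ≡ 5 (mod 9) and k ≡ 7 (mod 10), then by the Chinese remainder theorem k ≡ 77 (mod 90). This is exactly k ≡ 77 (mod 90).

Equivalent; both directions hold.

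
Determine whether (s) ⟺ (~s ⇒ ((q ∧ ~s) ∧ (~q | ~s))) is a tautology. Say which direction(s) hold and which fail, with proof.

The forward direction holds; the converse fails.

(←) This fails. Under s = F, q = T, the left side is false but the right side is true.

(→) Assume the antecedent. If s is true, ~s ⇒ ((q ∧ ~s) ∧ (~q | ~s)) reduces to true regardless of the other variables. If s is false, the antecedent cannot hold. Either way ~s ⇒ ((q ∧ ~s) ∧ (~q | ~s)) holds.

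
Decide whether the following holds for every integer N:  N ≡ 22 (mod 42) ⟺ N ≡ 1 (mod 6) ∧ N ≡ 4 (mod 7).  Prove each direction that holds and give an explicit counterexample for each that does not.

[⇒] This fails: N = 22 gives 22 ≡ 22 (mod 42) but 22 ≡ 4 (mod 6), so the conjunction on the right does not hold.

[⇐] This fails: N = 25 satisfies both congruences on the right (25 ≡ 1 mod 6 and 25 ≡ 4 mod 7) yet 25 ≡ 25 (mod 42), not 22.

(⇒) fails and (⇐) fails.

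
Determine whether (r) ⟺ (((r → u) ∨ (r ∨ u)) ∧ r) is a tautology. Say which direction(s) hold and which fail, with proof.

(→) Assume the antecedent. If u is true, the antecedent forces (u = T, r = T), and ((r → u) ∨ (r ∨ u)) ∧ r holds there. If u is false, the antecedent forces (u = F, r = T), and ((r → u) ∨ (r ∨ u)) ∧ r holds there. Either way ((r → u) ∨ (r ∨ u)) ∧ r holds.

(←) Assume the antecedent. If u is true, the antecedent forces (u = T, r = T), and r holds there. If u is false, the antecedent forces (u = F, r = T), and r holds there. Either way r holds.

Equivalent; both directions hold.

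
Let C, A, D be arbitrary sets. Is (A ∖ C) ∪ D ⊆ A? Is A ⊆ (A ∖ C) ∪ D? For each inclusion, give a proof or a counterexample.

Both inclusions fail.

(⟹) This inclusion fails. Take C = ∅, A = ∅, D = {1}; then 1 ∈ (A ∖ C) ∪ D but 1 ∉ A.

(⟸) This inclusion fails. Take C = {1}, A = {1}, D = ∅; then 1 ∈ A but 1 ∉ (A ∖ C) ∪ D.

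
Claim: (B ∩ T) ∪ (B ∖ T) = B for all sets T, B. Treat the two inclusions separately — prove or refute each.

(⊆) Let x ∈ (B ∩ T) ∪ (B ∖ T). Then either x ∈ B and x ∉ T; or x ∈ T ∩ B. In each case x ∈ B, so (B ∩ T) ∪ (B ∖ T) ⊆ B.

(⊇) Let x ∈ B. Then either x ∈ B and x ∉ T; or x ∈ T ∩ B. In each case x ∈ (B ∩ T) ∪ (B ∖ T), so B ⊆ (B ∩ T) ∪ (B ∖ T).

Both inclusions hold.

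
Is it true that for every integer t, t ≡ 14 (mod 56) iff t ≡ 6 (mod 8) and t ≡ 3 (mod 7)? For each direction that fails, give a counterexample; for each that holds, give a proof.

[⇒] This fails: t = 14 gives 14 ≡ 14 (mod 56) but 14 ≡ 0 (mod 7), so the conjunction on the right does not hold.

[⇐] This fails: t = 38 satisfies both congruences on the right (38 ≡ 6 mod 8 and 38 ≡ 3 mod 7) yet 38 ≡ 38 (mod 56), not 14.

Neither direction holds.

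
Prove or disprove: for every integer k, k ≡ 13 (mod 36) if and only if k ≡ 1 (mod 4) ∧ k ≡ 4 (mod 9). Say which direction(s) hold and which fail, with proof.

(⇒) Suppose k ≡ 13 (mod 36); write k = 36j + 13. Since 4 ∣ 36, reducing mod 4 gives k ≡ 13 ≡ 1 (mod 4); since 9 ∣ 36, reducing mod 9 gives k ≡ 13 ≡ 4 (mod 9).

(⇐) Conversely, if k ≡ 1 (mod 4) and k ≡ 4 (mod 9), then by the Chinese remainder theorem k ≡ 13 (mod 36). This is exactly k ≡ 13 (mod 36).

The biconditional holds.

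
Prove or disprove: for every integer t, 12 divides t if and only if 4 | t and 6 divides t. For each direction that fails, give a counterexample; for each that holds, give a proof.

Both directions hold; the statement is true.

(→) If 12 ∣ t, write t = 12q. Since 12 = 3·4, t = 4·(3q), so 4 ∣ t; and since 12 = 2·6, t = 6·(2q), so 6 ∣ t.

(←) Suppose 4 ∣ t and 6 ∣ t. Any common multiple of 4 and 6 is a multiple of their lcm; here lcm(4, 6) = 4·6/gcd(4, 6) = 24/2 = 12, so 12 ∣ t.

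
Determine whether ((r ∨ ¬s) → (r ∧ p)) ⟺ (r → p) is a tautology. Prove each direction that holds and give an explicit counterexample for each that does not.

(⟹) Assume the antecedent. If r is true, the antecedent forces (r = T, p = T, s = F) or (r = T, p = T, s = T), and r → p holds there. If r is false, r → p reduces to true regardless of the other variables. Either way r → p holds.

(⟸) This fails. Under r = F, p = F, s = F, the left side is false but the right side is true.

Only the forward direction holds.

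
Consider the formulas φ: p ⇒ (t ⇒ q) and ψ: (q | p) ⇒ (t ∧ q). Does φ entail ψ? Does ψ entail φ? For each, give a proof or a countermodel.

(⇒) fails; (⇐) holds.

[⇐] Assume the antecedent. If p is true, the antecedent forces (t = T, p = T, q = T), and p ⇒ (t ⇒ q) holds there. If p is false, p ⇒ (t ⇒ q) reduces to true regardless of the other variables. Either way p ⇒ (t ⇒ q) holds.

[⇒] This fails. Under t = F, p = T, q = F, the left side is true but the right side is false.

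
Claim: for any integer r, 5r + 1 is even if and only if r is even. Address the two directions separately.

Forward direction. This fails: r = 5 gives 5r + 1 = 26, which is even, but 5 is odd, not even.

Converse. This also fails: r = 0 is even, but 5r + 1 = 1 is odd, not even.

Neither direction holds.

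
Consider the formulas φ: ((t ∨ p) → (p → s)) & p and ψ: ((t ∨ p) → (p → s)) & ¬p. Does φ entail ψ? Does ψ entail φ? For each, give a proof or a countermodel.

(→) This fails. Under t = F, s = T, p = T, the left side is true but the right side is false.

(←) This fails. Under t = F, s = F, p = F, the left side is false but the right side is true.

Both directions fail.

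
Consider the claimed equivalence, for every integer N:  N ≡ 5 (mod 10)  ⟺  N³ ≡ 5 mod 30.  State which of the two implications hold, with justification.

(⇒) This fails: take N = 15. Then 15 ≡ 5 (mod 10), but 15³ = 3375 ≡ 15 (mod 30), not 5.

(⇐) Conversely, the residues r modulo 30 with r³ ≡ 5 (mod 30) are exactly {5}, and each is ≡ 5 (mod 10).

Only the converse holds.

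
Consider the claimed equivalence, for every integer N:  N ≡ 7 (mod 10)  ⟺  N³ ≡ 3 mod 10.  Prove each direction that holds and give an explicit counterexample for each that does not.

(⇐) Suppose N³ ≡ 3 (mod 10). The only residue r in {0, …, 9} with r³ ≡ 3 (mod 10) is r = 7, so N ≡ 7 (mod 10).

(⇒) Suppose N ≡ 7 (mod 10). Write N = 10j + 7. Then (10j + 7)³ = 1000j³ + 2100j² + 1470j + 343 = 10(100j³ + 210j² + 147j + 34) + 3, so N³ ≡ 3 (mod 10).

Both implications hold.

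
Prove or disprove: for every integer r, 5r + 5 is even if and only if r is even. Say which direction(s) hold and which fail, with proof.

Neither implication holds.

[⇒] This fails: r = 7 gives 5r + 5 = 40, which is even, but 7 is odd, not even.

[⇐] This also fails: r = 2 is even, but 5r + 5 = 15 is odd, not even.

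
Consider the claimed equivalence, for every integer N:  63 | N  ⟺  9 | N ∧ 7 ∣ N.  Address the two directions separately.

Both directions hold; the statement is true.

(←) Suppose 9 ∣ N and 7 ∣ N. Any common multiple of 9 and 7 is a multiple of their lcm; here gcd(9, 7) = 1, so lcm(9, 7) = 9·7 = 63, so 63 ∣ N.

(→) If 63 ∣ N, write N = 63q. Since 63 = 7·9, N = 9·(7q), so 9 ∣ N; and since 63 = 9·7, N = 7·(9q), so 7 ∣ N.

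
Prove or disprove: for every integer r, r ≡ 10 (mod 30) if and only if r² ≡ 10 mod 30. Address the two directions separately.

[⇒] Suppose r ≡ 10 (mod 30). Write r = 30j + 10. Then (30j + 10)² = 900j² + 600j + 100 = 30(30j² + 20j + 3) + 10, so r² ≡ 10 (mod 30).

[⇐] This fails: take r = 20. Then 20² = 400 ≡ 10 (mod 30), yet 20 ≡ 20 (mod 30), not 10.

Only the forward implication holds.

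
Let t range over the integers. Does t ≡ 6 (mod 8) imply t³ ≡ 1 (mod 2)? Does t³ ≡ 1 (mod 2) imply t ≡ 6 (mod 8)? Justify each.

Both directions fail.

(⇒) This fails: take t = 6. Then 6 ≡ 6 (mod 8), but 6³ = 216 ≡ 0 (mod 2), not 1.

(⇐) This fails: take t = 1. Then 1³ = 1 ≡ 1 (mod 2), yet 1 ≡ 1 (mod 8), not 6.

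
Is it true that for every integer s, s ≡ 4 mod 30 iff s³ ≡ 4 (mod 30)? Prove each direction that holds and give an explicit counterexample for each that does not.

Equivalent; both directions hold.

Forward direction. Suppose s ≡ 4 mod 30. Write s = 30j + 4. Then (30j + 4)³ = 27000j³ + 10800j² + 1440j + 64 = 30(900j³ + 360j² + 48j + 2) + 4, so s³ ≡ 4 (mod 30).

Converse. Suppose s³ ≡ 4 (mod 30). The only residue r in {0, …, 29} with r³ ≡ 4 (mod 30) is r = 4, so s ≡ 4 (mod 30).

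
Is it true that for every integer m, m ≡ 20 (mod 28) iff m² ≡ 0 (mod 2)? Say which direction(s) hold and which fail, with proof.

Only the forward implication holds.

(⟹) Suppose m ≡ 20 (mod 28). Then m² ≡ 20² = 400 (mod 28), and since 2 ∣ 28, also m² ≡ 0 (mod 2).

(⟸) This fails: take m = 0. Then 0² = 0 ≡ 0 (mod 2), yet 0 ≡ 0 (mod 28), not 20.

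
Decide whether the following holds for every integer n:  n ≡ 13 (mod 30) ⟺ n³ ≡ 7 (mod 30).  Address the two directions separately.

Both implications hold.

Forward direction. Suppose n ≡ 13 (mod 30). Write n = 30j + 13. Then (30j + 13)³ = 27000j³ + 35100j² + 15210j + 2197 = 30(900j³ + 1170j² + 507j + 73) + 7, so n³ ≡ 7 (mod 30).

Converse. Suppose n³ ≡ 7 (mod 30). The only residue r in {0, …, 29} with r³ ≡ 7 (mod 30) is r = 13, so n ≡ 13 (mod 30).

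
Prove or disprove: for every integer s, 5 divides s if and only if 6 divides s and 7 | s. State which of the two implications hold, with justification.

Neither implication holds.

(⇒) This fails: take s = 5. Certainly 5 ∣ 5, but 6 ∤ 5.

(⇐) This fails: take s = 42. Both 6 ∣ 42 and 7 ∣ 42, yet 42 is not a multiple of 5 (since 42 = 8·5 + 2), so 5 ∤ 42.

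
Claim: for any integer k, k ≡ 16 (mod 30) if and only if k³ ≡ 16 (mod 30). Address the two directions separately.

The biconditional holds.

(→) Suppose k ≡ 16 (mod 30). Write k = 30j + 16. Then (30j + 16)³ = 27000j³ + 43200j² + 23040j + 4096 = 30(900j³ + 1440j² + 768j + 136) + 16, so k³ ≡ 16 (mod 30).

(←) Conversely, suppose k³ ≡ 16 (mod 30). The only residue r in {0, …, 29} with r³ ≡ 16 (mod 30) is r = 16, so k ≡ 16 (mod 30).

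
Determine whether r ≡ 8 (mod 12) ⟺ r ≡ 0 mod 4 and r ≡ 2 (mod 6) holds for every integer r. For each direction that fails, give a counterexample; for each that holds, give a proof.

Equivalent; both directions hold.

(⟸) If r ≡ 0 (mod 4) and r ≡ 2 (mod 6), then by the Chinese remainder theorem r ≡ 8 (mod 12). This is exactly r ≡ 8 (mod 12).

(⟹) Suppose r ≡ 8 (mod 12); write r = 12j + 8. Since 4 ∣ 12, reducing mod 4 gives r ≡ 8 ≡ 0 (mod 4); since 6 ∣ 12, reducing mod 6 gives r ≡ 8 ≡ 2 (mod 6).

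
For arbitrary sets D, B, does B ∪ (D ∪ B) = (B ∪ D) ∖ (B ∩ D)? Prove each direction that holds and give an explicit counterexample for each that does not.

(⟹) This inclusion fails. Take D = {1}, B = {1}; then 1 ∈ B ∪ (D ∪ B) but 1 ∉ (B ∪ D) ∖ (B ∩ D).

(⟸) Let x ∈ (B ∪ D) ∖ (B ∩ D). Then either x ∈ D and x ∉ B; or x ∈ B and x ∉ D. In each case x ∈ B ∪ (D ∪ B), so (B ∪ D) ∖ (B ∩ D) ⊆ B ∪ (D ∪ B).

Only the reverse inclusion holds.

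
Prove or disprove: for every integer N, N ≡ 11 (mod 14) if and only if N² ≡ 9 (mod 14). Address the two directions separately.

(⟹) Suppose N ≡ 11 (mod 14). Write N = 14j + 11. Then (14j + 11)² = 196j² + 308j + 121 = 14(14j² + 22j + 8) + 9, so N² ≡ 9 (mod 14).

(⟸) This fails: take N = 3. Then 3² = 9 ≡ 9 (mod 14), yet 3 ≡ 3 (mod 14), not 11.

Only the forward implication holds.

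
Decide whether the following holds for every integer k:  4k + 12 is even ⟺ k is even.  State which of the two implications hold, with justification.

(⇒) fails; (⇐) holds.

[⇐] Suppose k is even. Since 4 is even, 4k is even for every k, so 4k + 12 has the same parity as 12, which is even. Hence 4k + 12 is even.

[⇒] This fails: take k = 7. Then 4k + 12 = 40, which is even, yet k = 7 is odd, not even.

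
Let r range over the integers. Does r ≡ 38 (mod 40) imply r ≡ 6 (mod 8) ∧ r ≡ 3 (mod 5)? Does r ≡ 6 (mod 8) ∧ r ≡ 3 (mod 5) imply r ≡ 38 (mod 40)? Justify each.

[⇒] Suppose r ≡ 38 (mod 40); write r = 40j + 38. Since 8 ∣ 40, reducing mod 8 gives r ≡ 38 ≡ 6 (mod 8); since 5 ∣ 40, reducing mod 5 gives r ≡ 38 ≡ 3 (mod 5).

[⇐] Conversely, if r ≡ 6 (mod 8) and r ≡ 3 (mod 5), then by the Chinese remainder theorem r ≡ 38 (mod 40). This is exactly r ≡ 38 (mod 40).

Both directions hold.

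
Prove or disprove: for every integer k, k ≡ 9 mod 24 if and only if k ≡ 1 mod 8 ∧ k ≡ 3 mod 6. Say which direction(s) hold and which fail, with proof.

(⇒) Suppose k ≡ 9 (mod 24); write k = 24j + 9. Since 8 ∣ 24, reducing mod 8 gives k ≡ 9 ≡ 1 (mod 8); since 6 ∣ 24, reducing mod 6 gives k ≡ 9 ≡ 3 (mod 6).

(⇐) Conversely, if k ≡ 1 (mod 8) and k ≡ 3 (mod 6), then by the Chinese remainder theorem k ≡ 9 (mod 24). This is exactly k ≡ 9 (mod 24).

Both directions hold.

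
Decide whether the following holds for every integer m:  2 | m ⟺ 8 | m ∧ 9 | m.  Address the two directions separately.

(⇒) fails; (⇐) holds.

(⇐) Suppose 8 ∣ m and 9 ∣ m. Any common multiple of 8 and 9 is a multiple of their lcm; here gcd(8, 9) = 1, so lcm(8, 9) = 8·9 = 72, so 72 ∣ m. Since 2 ∣ 72, it follows that 2 ∣ m.

(⇒) This fails: take m = 2. Certainly 2 ∣ 2, but 8 ∤ 2.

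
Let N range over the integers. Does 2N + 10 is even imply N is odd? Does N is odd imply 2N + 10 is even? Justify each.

Only the reverse direction holds.

(⟸) Suppose N is odd. Since 2 is even, 2N is even for every N, so 2N + 10 has the same parity as 10, which is even. Hence 2N + 10 is even.

(⟹) This fails: take N = 4. Then 2N + 10 = 18, which is even, yet N = 4 is even, not odd.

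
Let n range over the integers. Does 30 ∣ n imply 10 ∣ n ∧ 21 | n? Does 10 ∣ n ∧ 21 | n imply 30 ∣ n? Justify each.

Only the converse holds.

(⇐) Suppose 10 ∣ n and 21 ∣ n. Any common multiple of 10 and 21 is a multiple of their lcm; here gcd(10, 21) = 1, so lcm(10, 21) = 10·21 = 210, so 210 ∣ n. Since 30 ∣ 210, it follows that 30 ∣ n.

(⇒) This fails: take n = 30. Certainly 30 ∣ 30, but 21 ∤ 30.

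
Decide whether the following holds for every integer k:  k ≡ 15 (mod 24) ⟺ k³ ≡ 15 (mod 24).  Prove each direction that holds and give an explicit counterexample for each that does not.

Equivalent; both directions hold.

[⇐] Suppose k³ ≡ 15 (mod 24). The only residue r in {0, …, 23} with r³ ≡ 15 (mod 24) is r = 15, so k ≡ 15 (mod 24).

[⇒] Suppose k ≡ 15 (mod 24). Write k = 24j + 15. Then (24j + 15)³ = 13824j³ + 25920j² + 16200j + 3375 = 24(576j³ + 1080j² + 675j + 140) + 15, so k³ ≡ 15 (mod 24).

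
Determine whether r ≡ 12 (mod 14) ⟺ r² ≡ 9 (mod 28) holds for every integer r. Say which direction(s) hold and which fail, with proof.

[⇒] This fails: take r = 12. Then 12 ≡ 12 (mod 14), but 12² = 144 ≡ 4 (mod 28), not 9.

[⇐] This fails: take r = 3. Then 3² = 9 ≡ 9 (mod 28), yet 3 ≡ 3 (mod 14), not 12.

Both directions fail.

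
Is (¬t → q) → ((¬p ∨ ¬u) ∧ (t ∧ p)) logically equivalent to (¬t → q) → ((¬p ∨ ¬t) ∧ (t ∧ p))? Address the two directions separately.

Only the converse holds.

(⇐) Assume the antecedent. If p is true, the antecedent forces (t = F, q = F, p = T, u = F) or (t = F, q = F, p = T, u = T), and the consequent holds there. If p is false, the antecedent forces (t = F, q = F, p = F, u = F) or (t = F, q = F, p = F, u = T), and the consequent holds there. Either way the consequent holds.

(⇒) This fails. Under t = T, q = F, p = T, u = F, the left side is true but the right side is false.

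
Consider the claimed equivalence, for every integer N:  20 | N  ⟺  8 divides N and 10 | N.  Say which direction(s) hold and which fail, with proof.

Only the reverse direction holds.

Forward direction. This fails: take N = 20. Certainly 20 ∣ 20, but 8 ∤ 20.

Converse. Suppose 8 ∣ N and 10 ∣ N. Any common multiple of 8 and 10 is a multiple of their lcm; here lcm(8, 10) = 8·10/gcd(8, 10) = 80/2 = 40, so 40 ∣ N. Since 20 ∣ 40, it follows that 20 ∣ N.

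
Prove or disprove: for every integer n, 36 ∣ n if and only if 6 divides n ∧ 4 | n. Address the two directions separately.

[⇐] This fails: take n = 12. Both 6 ∣ 12 and 4 ∣ 12, yet 12 is not a multiple of 36 (since 12 = 0·36 + 12), so 36 ∤ 12.

[⇒] If 36 ∣ n, write n = 36q. Since 36 = 6·6, n = 6·(6q), so 6 ∣ n; and since 36 = 9·4, n = 4·(9q), so 4 ∣ n.

Only the forward implication holds.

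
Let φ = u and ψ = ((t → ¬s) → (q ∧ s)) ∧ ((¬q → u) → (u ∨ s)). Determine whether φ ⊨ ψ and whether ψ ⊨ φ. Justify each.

Neither direction holds.

Forward direction. This fails. Under u = T, q = F, s = F, t = F, the left side is true but the right side is false.

Converse. This fails. Under u = F, q = T, s = T, t = F, the left side is false but the right side is true.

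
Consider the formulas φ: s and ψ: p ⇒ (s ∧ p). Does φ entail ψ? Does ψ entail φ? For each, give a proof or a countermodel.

[⇒] Assume the antecedent. If p is true, the antecedent forces (p = T, s = T), and p ⇒ (s ∧ p) holds there. If p is false, p ⇒ (s ∧ p) reduces to true regardless of the other variables. Either way p ⇒ (s ∧ p) holds.

[⇐] This fails. Under p = F, s = F, the left side is false but the right side is true.

The forward direction holds; the converse fails.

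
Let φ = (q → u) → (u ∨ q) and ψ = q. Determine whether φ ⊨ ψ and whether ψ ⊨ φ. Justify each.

(→) This fails. Under q = F, u = T, the left side is true but the right side is false.

(←) Assume the antecedent. If q is true, (q → u) → (u ∨ q) reduces to true regardless of the other variables. If q is false, the antecedent cannot hold. Either way (q → u) → (u ∨ q) holds.

Only the reverse direction holds.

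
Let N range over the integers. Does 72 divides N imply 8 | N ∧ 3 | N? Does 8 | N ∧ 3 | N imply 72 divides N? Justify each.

The forward direction holds; the converse fails.

(⟹) If 72 ∣ N, write N = 72q. Since 72 = 9·8, N = 8·(9q), so 8 ∣ N; and since 72 = 24·3, N = 3·(24q), so 3 ∣ N.

(⟸) This fails: take N = 24. Both 8 ∣ 24 and 3 ∣ 24, yet 24 is not a multiple of 72 (since 24 = 0·72 + 24), so 72 ∤ 24.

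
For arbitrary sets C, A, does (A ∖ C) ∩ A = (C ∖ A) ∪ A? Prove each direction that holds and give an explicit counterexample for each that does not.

Only the forward inclusion holds.

(⊆) Let x ∈ (A ∖ C) ∩ A. Then x ∈ A and x ∉ C, from which x ∈ (C ∖ A) ∪ A.

(⊇) This inclusion fails. Take C = {1}, A = ∅; then 1 ∈ (C ∖ A) ∪ A but 1 ∉ (A ∖ C) ∩ A.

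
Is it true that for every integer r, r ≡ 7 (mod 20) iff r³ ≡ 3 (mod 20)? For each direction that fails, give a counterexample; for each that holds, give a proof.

(→) Suppose r ≡ 7 (mod 20). Write r = 20j + 7. Then (20j + 7)³ = 8000j³ + 8400j² + 2940j + 343 = 20(400j³ + 420j² + 147j + 17) + 3, so r³ ≡ 3 (mod 20).

(←) Conversely, suppose r³ ≡ 3 (mod 20). The only residue r in {0, …, 19} with r³ ≡ 3 (mod 20) is r = 7, so r ≡ 7 (mod 20).

Both implications hold.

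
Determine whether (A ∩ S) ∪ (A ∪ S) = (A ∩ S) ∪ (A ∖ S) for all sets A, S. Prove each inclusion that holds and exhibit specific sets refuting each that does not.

(⊆) fails; (⊇) holds.

(⟹) This inclusion fails. Take A = ∅, S = {1}; then 1 ∈ (A ∩ S) ∪ (A ∪ S) but 1 ∉ (A ∩ S) ∪ (A ∖ S).

(⟸) Let x ∈ (A ∩ S) ∪ (A ∖ S). Then either x ∈ A and x ∉ S; or x ∈ A ∩ S. In each case x ∈ (A ∩ S) ∪ (A ∪ S), so (A ∩ S) ∪ (A ∖ S) ⊆ (A ∩ S) ∪ (A ∪ S).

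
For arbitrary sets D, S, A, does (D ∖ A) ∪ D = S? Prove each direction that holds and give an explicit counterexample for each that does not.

(⊆) This inclusion fails. Take D = {1}, S = ∅, A = ∅; then 1 ∈ (D ∖ A) ∪ D but 1 ∉ S.

(⊇) This inclusion fails. Take D = ∅, S = {1}, A = ∅; then 1 ∈ S but 1 ∉ (D ∖ A) ∪ D.

(⊆) fails and (⊇) fails.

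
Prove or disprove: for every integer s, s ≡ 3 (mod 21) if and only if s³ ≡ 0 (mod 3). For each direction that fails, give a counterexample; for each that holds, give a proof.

Only the forward direction holds.

Forward direction. Suppose s ≡ 3 (mod 21). Then s³ ≡ 3³ = 27 (mod 21), and since 3 ∣ 21, also s³ ≡ 0 (mod 3).

Converse. This fails: take s = 0. Then 0³ = 0 ≡ 0 (mod 3), yet 0 ≡ 0 (mod 21), not 3.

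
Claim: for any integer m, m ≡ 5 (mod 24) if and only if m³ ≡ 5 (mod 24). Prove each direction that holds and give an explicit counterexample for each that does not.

(⇒) Suppose m ≡ 5 (mod 24). Write m = 24j + 5. Then (24j + 5)³ = 13824j³ + 8640j² + 1800j + 125 = 24(576j³ + 360j² + 75j + 5) + 5, so m³ ≡ 5 (mod 24).

(⇐) Conversely, suppose m³ ≡ 5 (mod 24). The only residue r in {0, …, 23} with r³ ≡ 5 (mod 24) is r = 5, so m ≡ 5 (mod 24).

Both directions hold.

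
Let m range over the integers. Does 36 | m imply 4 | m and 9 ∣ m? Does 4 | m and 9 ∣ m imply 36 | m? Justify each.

Forward direction. If 36 ∣ m, write m = 36q. Since 36 = 9·4, m = 4·(9q), so 4 ∣ m; and since 36 = 4·9, m = 9·(4q), so 9 ∣ m.

Converse. Suppose 4 ∣ m and 9 ∣ m. Any common multiple of 4 and 9 is a multiple of their lcm; here gcd(4, 9) = 1, so lcm(4, 9) = 4·9 = 36, so 36 ∣ m.

The biconditional holds.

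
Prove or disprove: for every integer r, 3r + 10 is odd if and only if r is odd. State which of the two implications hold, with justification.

Both directions hold.

[⇒] Suppose 3r + 10 is odd. Since 3 is odd, 3r and r have the same parity, so 3r + 10 ≡ r + 10 (mod 2). As 10 is even, 3r + 10 is odd exactly when r is odd. Thus r is odd.

[⇐] Conversely, suppose r is odd; write r = 2j + 1. Then 3r + 10 = 3·(2j + 1) + 10 = 2·3j + 13, which is odd.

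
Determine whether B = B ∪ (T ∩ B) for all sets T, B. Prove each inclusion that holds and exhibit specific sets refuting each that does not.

Both inclusions hold; the sets are equal.

(⊆) Let x ∈ B. Then either x ∈ B and x ∉ T; or x ∈ T ∩ B. In each case x ∈ B ∪ (T ∩ B), so B ⊆ B ∪ (T ∩ B).

(⊇) Let x ∈ B ∪ (T ∩ B). Then either x ∈ B and x ∉ T; or x ∈ T ∩ B. In each case x ∈ B, so B ∪ (T ∩ B) ⊆ B.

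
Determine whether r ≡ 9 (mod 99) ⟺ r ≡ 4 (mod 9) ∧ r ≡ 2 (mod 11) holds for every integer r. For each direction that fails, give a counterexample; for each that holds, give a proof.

(⇒) fails and (⇐) fails.

(⟹) This fails: r = 9 gives 9 ≡ 9 (mod 99) but 9 ≡ 0 (mod 9), so the conjunction on the right does not hold.

(⟸) This fails: r = 13 satisfies both congruences on the right (13 ≡ 4 mod 9 and 13 ≡ 2 mod 11) yet 13 ≡ 13 (mod 99), not 9.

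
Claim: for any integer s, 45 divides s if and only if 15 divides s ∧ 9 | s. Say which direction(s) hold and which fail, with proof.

Both directions hold; the statement is true.

Forward direction. If 45 ∣ s, write s = 45q. Since 45 = 3·15, s = 15·(3q), so 15 ∣ s; and since 45 = 5·9, s = 9·(5q), so 9 ∣ s.

Converse. Suppose 15 ∣ s and 9 ∣ s. Any common multiple of 15 and 9 is a multiple of their lcm; here lcm(15, 9) = 15·9/gcd(15, 9) = 135/3 = 45, so 45 ∣ s.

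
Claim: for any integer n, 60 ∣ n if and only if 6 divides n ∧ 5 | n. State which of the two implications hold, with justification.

(⇒) If 60 ∣ n, write n = 60q. Since 60 = 10·6, n = 6·(10q), so 6 ∣ n; and since 60 = 12·5, n = 5·(12q), so 5 ∣ n.

(⇐) This fails: take n = 30. Both 6 ∣ 30 and 5 ∣ 30, yet 30 is not a multiple of 60 (since 30 = 0·60 + 30), so 60 ∤ 30.

Only the forward implication holds.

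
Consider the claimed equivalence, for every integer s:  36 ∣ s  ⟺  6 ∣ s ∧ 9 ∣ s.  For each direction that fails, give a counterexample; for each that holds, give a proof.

(⇒) holds; (⇐) fails.

[⇒] If 36 ∣ s, write s = 36q. Since 36 = 6·6, s = 6·(6q), so 6 ∣ s; and since 36 = 4·9, s = 9·(4q), so 9 ∣ s.

[⇐] This fails: take s = 18. Both 6 ∣ 18 and 9 ∣ 18, yet 18 is not a multiple of 36 (since 18 = 0·36 + 18), so 36 ∤ 18.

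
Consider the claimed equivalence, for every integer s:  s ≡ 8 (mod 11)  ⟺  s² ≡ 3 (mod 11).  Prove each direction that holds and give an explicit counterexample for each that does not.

Forward direction. This fails: take s = 8. Then 8 ≡ 8 (mod 11), but 8² = 64 ≡ 9 (mod 11), not 3.

Converse. This fails: take s = 5. Then 5² = 25 ≡ 3 (mod 11), yet 5 ≡ 5 (mod 11), not 8.

Neither direction holds.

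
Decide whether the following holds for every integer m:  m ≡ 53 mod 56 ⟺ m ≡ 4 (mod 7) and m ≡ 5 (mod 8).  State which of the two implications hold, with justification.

Both implications hold.

Forward direction. Suppose m ≡ 53 (mod 56); write m = 56j + 53. Since 7 ∣ 56, reducing mod 7 gives m ≡ 53 ≡ 4 (mod 7); since 8 ∣ 56, reducing mod 8 gives m ≡ 53 ≡ 5 (mod 8).

Converse. If m ≡ 4 (mod 7) and m ≡ 5 (mod 8), then by the Chinese remainder theorem m ≡ 53 (mod 56). This is exactly m ≡ 53 (mod 56).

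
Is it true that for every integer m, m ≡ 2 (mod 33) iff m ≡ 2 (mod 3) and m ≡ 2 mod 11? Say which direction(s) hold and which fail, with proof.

(⟹) Suppose m ≡ 2 (mod 33); write m = 33j + 2. Since 3 ∣ 33, reducing mod 3 gives m ≡ 2 (mod 3); since 11 ∣ 33, reducing mod 11 gives m ≡ 2 (mod 11).

(⟸) Conversely, if m ≡ 2 (mod 3) and m ≡ 2 (mod 11), then by the Chinese remainder theorem m ≡ 2 (mod 33). This is exactly m ≡ 2 (mod 33).

Both implications hold.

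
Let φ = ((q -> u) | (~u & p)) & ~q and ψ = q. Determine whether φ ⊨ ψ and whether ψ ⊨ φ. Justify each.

Neither implication holds.

(→) This fails. Under q = F, p = F, u = F, the left side is true but the right side is false.

(←) This fails. Under q = T, p = F, u = F, the left side is false but the right side is true.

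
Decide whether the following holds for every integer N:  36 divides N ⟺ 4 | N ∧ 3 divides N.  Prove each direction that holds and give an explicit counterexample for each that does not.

(⇒) holds; (⇐) fails.

(⇒) If 36 ∣ N, write N = 36q. Since 36 = 9·4, N = 4·(9q), so 4 ∣ N; and since 36 = 12·3, N = 3·(12q), so 3 ∣ N.

(⇐) This fails: take N = 12. Both 4 ∣ 12 and 3 ∣ 12, yet 12 is not a multiple of 36 (since 12 = 0·36 + 12), so 36 ∤ 12.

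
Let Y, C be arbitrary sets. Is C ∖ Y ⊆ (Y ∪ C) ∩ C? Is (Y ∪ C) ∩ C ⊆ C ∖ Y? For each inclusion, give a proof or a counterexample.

(⟹) Let x ∈ C ∖ Y. Then x ∈ C and x ∉ Y, from which x ∈ (Y ∪ C) ∩ C.

(⟸) This inclusion fails. Take Y = {1}, C = {1}; then 1 ∈ (Y ∪ C) ∩ C but 1 ∉ C ∖ Y.

Only the forward inclusion holds.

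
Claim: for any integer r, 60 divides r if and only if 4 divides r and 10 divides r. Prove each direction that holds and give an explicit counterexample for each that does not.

The forward direction holds; the converse fails.

(⟹) If 60 ∣ r, write r = 60q. Since 60 = 15·4, r = 4·(15q), so 4 ∣ r; and since 60 = 6·10, r = 10·(6q), so 10 ∣ r.

(⟸) This fails: take r = 20. Both 4 ∣ 20 and 10 ∣ 20, yet 20 is not a multiple of 60 (since 20 = 0·60 + 20), so 60 ∤ 20.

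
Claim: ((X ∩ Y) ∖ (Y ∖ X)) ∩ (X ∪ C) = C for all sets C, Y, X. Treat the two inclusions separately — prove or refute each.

(⊆) This inclusion fails. Take C = ∅, Y = {1}, X = {1}; then 1 ∈ ((X ∩ Y) ∖ (Y ∖ X)) ∩ (X ∪ C) but 1 ∉ C.

(⊇) This inclusion fails. Take C = {1}, Y = ∅, X = ∅; then 1 ∈ C but 1 ∉ ((X ∩ Y) ∖ (Y ∖ X)) ∩ (X ∪ C).

Neither inclusion holds.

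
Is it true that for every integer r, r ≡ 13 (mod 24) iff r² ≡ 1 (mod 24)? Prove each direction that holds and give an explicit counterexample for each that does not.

(⟸) This fails: take r = 1. Then 1² = 1 ≡ 1 (mod 24), yet 1 ≡ 1 (mod 24), not 13.

(⟹) Suppose r ≡ 13 (mod 24). Write r = 24j + 13. Then (24j + 13)² = 576j² + 624j + 169 = 24(24j² + 26j + 7) + 1, so r² ≡ 1 (mod 24).

Only the forward implication holds.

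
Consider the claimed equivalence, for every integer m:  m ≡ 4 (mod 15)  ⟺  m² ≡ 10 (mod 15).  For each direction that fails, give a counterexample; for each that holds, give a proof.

(⇒) fails and (⇐) fails.

(⇒) This fails: take m = 4. Then 4 ≡ 4 (mod 15), but 4² = 16 ≡ 1 (mod 15), not 10.

(⇐) This fails: take m = 5. Then 5² = 25 ≡ 10 (mod 15), yet 5 ≡ 5 (mod 15), not 4.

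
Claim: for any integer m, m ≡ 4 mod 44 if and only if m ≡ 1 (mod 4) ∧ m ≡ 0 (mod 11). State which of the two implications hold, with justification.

Neither implication holds.

Forward direction. This fails: m = 4 gives 4 ≡ 4 (mod 44) but 4 ≡ 0 (mod 4), so the conjunction on the right does not hold.

Converse. This fails: m = 33 satisfies both congruences on the right (33 ≡ 1 mod 4 and 33 ≡ 0 mod 11) yet 33 ≡ 33 (mod 44), not 4.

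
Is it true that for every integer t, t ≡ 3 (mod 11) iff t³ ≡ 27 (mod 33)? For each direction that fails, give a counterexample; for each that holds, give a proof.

[⇐] The residues r modulo 33 with r³ ≡ 27 (mod 33) are exactly {3}, and each is ≡ 3 (mod 11).

[⇒] This fails: take t = 14. Then 14 ≡ 3 (mod 11), but 14³ = 2744 ≡ 5 (mod 33), not 27.

Not equivalent: only (⇐) holds.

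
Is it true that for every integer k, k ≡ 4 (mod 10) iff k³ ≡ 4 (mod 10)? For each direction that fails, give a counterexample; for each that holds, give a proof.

(⇐) For the converse, argue contrapositively. If k ≢ 4 (mod 10), then k is congruent to one of 0, 1, 2, 3, 5, 6, 7, 8, 9 modulo 10, and these give k³ ≡ 0, 1, 8, 7, 5, 6, 3, 2, 9 respectively — never 4.

(⇒) Suppose k ≡ 4 (mod 10). Write k = 10j + 4. Then (10j + 4)³ = 1000j³ + 1200j² + 480j + 64 = 10(100j³ + 120j² + 48j + 6) + 4, so k³ ≡ 4 (mod 10).

Both directions hold; the statement is true.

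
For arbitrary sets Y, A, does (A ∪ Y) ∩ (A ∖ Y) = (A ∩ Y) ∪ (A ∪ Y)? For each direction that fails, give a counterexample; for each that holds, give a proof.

(⊇) This inclusion fails. Take Y = {1}, A = ∅; then 1 ∈ (A ∩ Y) ∪ (A ∪ Y) but 1 ∉ (A ∪ Y) ∩ (A ∖ Y).

(⊆) Let x ∈ (A ∪ Y) ∩ (A ∖ Y). Then x ∈ A and x ∉ Y, from which x ∈ (A ∩ Y) ∪ (A ∪ Y).

(⊆) holds; (⊇) fails.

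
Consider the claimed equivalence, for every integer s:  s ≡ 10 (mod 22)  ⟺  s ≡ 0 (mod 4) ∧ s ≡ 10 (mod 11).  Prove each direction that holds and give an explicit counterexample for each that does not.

Forward direction. This fails: s = 10 gives 10 ≡ 10 (mod 22) but 10 ≡ 2 (mod 4), so the conjunction on the right does not hold.

Converse. If s ≡ 0 (mod 4) and s ≡ 10 (mod 11), then by the Chinese remainder theorem s ≡ 32 (mod 44). Since 32 ≡ 10 (mod 22) and 22 ∣ 44, we get s ≡ 10 (mod 22).

(⇒) fails; (⇐) holds.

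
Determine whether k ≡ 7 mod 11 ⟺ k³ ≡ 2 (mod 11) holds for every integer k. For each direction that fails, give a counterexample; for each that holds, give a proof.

Equivalent; both directions hold.

(←) Suppose k³ ≡ 2 (mod 11). The only residue r in {0, …, 10} with r³ ≡ 2 (mod 11) is r = 7, so k ≡ 7 (mod 11).

(→) Suppose k ≡ 7 mod 11. Write k = 11j + 7. Then (11j + 7)³ = 1331j³ + 2541j² + 1617j + 343 = 11(121j³ + 231j² + 147j + 31) + 2, so k³ ≡ 2 (mod 11).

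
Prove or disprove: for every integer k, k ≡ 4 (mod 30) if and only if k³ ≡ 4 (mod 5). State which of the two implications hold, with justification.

(⇐) This fails: take k = 9. Then 9³ = 729 ≡ 4 (mod 5), yet 9 ≡ 9 (mod 30), not 4.

(⇒) Suppose k ≡ 4 (mod 30). Then k³ ≡ 4³ = 64 (mod 30), and since 5 ∣ 30, also k³ ≡ 4 (mod 5).

Only the forward implication holds.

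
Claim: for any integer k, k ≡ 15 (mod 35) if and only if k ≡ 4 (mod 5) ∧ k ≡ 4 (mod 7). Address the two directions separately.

(→) This fails: k = 15 gives 15 ≡ 15 (mod 35) but 15 ≡ 0 (mod 5), so the conjunction on the right does not hold.

(←) This fails: k = 4 satisfies both congruences on the right (4 ≡ 4 mod 5 and 4 ≡ 4 mod 7) yet 4 ≡ 4 (mod 35), not 15.

Both directions fail.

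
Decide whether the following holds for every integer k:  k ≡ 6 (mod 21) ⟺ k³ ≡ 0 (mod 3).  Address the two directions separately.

Only the forward implication holds.

(⇒) Suppose k ≡ 6 (mod 21). Then k³ ≡ 6³ = 216 (mod 21), and since 3 ∣ 21, also k³ ≡ 0 (mod 3).

(⇐) This fails: take k = 0. Then 0³ = 0 ≡ 0 (mod 3), yet 0 ≡ 0 (mod 21), not 6.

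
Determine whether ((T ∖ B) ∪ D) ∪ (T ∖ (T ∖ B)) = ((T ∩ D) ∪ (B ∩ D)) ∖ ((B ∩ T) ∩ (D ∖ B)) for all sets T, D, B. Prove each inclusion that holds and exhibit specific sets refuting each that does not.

(⊆) fails; (⊇) holds.

Forward inclusion. This inclusion fails. Take T = {1}, D = ∅, B = ∅; then 1 ∈ ((T ∖ B) ∪ D) ∪ (T ∖ (T ∖ B)) but 1 ∉ ((T ∩ D) ∪ (B ∩ D)) ∖ ((B ∩ T) ∩ (D ∖ B)).

Reverse inclusion. Let x ∈ ((T ∩ D) ∪ (B ∩ D)) ∖ ((B ∩ T) ∩ (D ∖ B)). Then either x ∈ T ∩ D and x ∉ B; or x ∈ D ∩ B and x ∉ T; or x ∈ T ∩ D ∩ B. In each case x ∈ ((T ∖ B) ∪ D) ∪ (T ∖ (T ∖ B)), so ((T ∩ D) ∪ (B ∩ D)) ∖ ((B ∩ T) ∩ (D ∖ B)) ⊆ ((T ∖ B) ∪ D) ∪ (T ∖ (T ∖ B)).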